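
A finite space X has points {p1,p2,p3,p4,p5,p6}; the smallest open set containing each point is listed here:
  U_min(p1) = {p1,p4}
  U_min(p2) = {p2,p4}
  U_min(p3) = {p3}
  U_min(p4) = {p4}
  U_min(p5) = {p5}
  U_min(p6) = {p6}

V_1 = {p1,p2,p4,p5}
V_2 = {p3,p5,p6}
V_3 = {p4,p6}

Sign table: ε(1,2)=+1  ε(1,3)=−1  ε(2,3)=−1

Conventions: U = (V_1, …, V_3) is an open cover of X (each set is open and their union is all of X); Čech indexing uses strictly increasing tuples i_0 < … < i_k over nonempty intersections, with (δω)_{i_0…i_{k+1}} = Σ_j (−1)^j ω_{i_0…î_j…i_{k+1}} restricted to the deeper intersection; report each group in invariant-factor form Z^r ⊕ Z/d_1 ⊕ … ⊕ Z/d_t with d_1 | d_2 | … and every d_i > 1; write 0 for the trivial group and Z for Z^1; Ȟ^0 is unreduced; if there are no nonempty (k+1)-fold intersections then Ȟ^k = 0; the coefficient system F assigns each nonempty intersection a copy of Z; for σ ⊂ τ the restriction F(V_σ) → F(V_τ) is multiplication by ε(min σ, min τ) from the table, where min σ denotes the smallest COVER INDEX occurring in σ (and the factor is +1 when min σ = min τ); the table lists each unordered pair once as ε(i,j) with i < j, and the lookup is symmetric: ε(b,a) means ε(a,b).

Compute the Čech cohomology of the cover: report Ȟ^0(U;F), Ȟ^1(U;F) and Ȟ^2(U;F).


nonempty overlaps:
  V12={p5} V13={p4} V23={p6}
C dims 3,3; δ0: rk 2, SNF 1^2
degree 0: 3−2−0 = 1 → Ȟ^0 ≅ Z
degree 1: 3−0−2 = 1 → Ȟ^1 ≅ Z
degree 2: 0−0−0 = 0 → Ȟ^2 ≅ 0

Ȟ^0 = Z, Ȟ^1 = Z, Ȟ^2 = 0


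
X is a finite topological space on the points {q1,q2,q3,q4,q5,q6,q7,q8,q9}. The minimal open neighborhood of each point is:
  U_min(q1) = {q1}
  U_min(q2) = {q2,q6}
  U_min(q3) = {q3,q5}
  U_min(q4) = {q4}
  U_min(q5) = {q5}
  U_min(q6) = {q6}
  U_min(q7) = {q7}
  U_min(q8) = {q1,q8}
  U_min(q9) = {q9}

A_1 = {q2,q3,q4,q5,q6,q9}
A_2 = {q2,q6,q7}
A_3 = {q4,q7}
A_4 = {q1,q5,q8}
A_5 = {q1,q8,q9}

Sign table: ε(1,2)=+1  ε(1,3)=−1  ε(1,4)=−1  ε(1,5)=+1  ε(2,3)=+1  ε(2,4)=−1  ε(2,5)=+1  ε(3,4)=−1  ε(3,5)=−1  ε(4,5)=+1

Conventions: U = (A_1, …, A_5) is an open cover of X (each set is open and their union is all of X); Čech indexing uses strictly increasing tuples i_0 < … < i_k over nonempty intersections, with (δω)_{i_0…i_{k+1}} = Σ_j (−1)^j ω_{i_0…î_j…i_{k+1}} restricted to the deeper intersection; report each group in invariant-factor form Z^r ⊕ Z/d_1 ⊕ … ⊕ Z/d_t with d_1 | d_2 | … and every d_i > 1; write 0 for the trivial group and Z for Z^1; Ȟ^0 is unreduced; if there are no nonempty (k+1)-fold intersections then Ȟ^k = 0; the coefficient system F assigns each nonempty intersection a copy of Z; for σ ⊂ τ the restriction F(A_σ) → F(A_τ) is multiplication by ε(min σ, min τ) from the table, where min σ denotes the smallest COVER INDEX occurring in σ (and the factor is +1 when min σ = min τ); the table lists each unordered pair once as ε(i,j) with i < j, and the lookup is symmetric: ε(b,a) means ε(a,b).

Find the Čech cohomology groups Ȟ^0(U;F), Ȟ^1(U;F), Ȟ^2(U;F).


nerve of the cover:
  A12={q2,q6} A13={q4} A14={q5} A15={q9} A23={q7} A45={q1,q8}
C dims 5,6; δ0: rk 5, SNF 1^4·2
Ȟ^0 = (5 − 5) − 0 = 0, so Ȟ^0 ≅ 0
Ȟ^1 = (6 − 0) − 5 = 1 plus torsion [2], so Ȟ^1 ≅ Z ⊕ Z/2
Ȟ^2 = (0 − 0) − 0 = 0, so Ȟ^2 ≅ 0

Ȟ^0 ≅ 0, Ȟ^1 ≅ Z ⊕ Z/2, Ȟ^2 ≅ 0


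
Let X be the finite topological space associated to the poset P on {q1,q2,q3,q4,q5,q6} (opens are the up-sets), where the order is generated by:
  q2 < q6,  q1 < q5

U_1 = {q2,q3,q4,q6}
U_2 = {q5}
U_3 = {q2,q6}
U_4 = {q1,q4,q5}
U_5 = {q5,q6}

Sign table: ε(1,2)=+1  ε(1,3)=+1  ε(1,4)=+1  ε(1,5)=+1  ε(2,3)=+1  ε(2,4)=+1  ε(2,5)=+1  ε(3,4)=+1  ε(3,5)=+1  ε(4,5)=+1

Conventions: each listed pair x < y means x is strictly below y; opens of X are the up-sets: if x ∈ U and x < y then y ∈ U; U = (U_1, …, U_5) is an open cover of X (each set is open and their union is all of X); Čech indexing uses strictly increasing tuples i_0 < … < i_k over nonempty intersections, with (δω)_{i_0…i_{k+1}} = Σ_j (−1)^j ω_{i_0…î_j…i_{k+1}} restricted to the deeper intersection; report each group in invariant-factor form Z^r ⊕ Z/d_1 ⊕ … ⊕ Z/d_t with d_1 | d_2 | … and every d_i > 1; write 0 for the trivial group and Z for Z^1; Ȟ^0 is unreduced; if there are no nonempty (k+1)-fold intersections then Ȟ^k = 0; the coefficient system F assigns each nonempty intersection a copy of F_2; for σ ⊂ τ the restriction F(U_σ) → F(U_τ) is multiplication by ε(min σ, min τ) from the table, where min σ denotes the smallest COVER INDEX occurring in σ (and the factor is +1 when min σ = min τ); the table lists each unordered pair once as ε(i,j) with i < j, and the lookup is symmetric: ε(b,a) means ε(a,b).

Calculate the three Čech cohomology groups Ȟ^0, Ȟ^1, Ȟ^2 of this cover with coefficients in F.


Ȟ^0 ≅ Z/2; Ȟ^1 ≅ Z/2; Ȟ^2 ≅ 0

nonempty overlaps:
  U13={q2,q6} U14={q4} U15={q6} U24={q5} U25={q5} U35={q6} U45={q5}
  U135={q6} U245={q5}
C dims 5,7,2; δ0: rk_F2 4; δ1: rk_F2 2
degree 0: 5−4−0 = 1 → Ȟ^0 ≅ Z/2
degree 1: 7−2−4 = 1 → Ȟ^1 ≅ Z/2
degree 2: 2−0−2 = 0 → Ȟ^2 ≅ 0


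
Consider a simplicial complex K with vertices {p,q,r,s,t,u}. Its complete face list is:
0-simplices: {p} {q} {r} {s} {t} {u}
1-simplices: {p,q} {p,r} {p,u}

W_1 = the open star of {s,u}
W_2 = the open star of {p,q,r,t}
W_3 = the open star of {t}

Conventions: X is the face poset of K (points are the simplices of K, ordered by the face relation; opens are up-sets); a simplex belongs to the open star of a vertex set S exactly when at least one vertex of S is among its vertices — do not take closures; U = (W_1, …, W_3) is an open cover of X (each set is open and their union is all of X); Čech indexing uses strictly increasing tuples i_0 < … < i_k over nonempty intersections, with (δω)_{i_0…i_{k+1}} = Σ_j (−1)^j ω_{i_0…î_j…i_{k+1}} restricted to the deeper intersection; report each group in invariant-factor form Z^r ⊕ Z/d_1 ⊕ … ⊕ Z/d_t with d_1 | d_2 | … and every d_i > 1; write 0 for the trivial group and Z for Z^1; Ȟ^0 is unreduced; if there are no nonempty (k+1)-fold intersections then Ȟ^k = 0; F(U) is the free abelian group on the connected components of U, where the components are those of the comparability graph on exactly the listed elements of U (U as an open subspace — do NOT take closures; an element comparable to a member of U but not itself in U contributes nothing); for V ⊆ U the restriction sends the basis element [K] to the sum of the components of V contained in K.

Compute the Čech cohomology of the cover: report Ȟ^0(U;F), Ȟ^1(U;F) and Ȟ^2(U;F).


nerve simplices:
  W1={{s},{u},{p,u}} W2={{p},{q},{r},{t},{p,q},{p,r},{p,u}} W3={{t}}
  W12={{p,u}} W23={{t}}
components per intersection:
  W1: {{s}} {{u},{p,u}}
  W2: {{p},{q},{r},{p,q},{p,r},{p,u}} {{t}}
  W3: {{t}}
  W12: {{p,u}}
  W23: {{t}}
C dims 5,2; δ0: rk 2, SNF 1^2
degree 0: 5−2−0 = 3 → Ȟ^0 ≅ Z^3
degree 1: 2−0−2 = 0 → Ȟ^1 ≅ 0
degree 2: 0−0−0 = 0 → Ȟ^2 ≅ 0

Ȟ^0 ≅ Z^3, Ȟ^1 ≅ 0, Ȟ^2 ≅ 0


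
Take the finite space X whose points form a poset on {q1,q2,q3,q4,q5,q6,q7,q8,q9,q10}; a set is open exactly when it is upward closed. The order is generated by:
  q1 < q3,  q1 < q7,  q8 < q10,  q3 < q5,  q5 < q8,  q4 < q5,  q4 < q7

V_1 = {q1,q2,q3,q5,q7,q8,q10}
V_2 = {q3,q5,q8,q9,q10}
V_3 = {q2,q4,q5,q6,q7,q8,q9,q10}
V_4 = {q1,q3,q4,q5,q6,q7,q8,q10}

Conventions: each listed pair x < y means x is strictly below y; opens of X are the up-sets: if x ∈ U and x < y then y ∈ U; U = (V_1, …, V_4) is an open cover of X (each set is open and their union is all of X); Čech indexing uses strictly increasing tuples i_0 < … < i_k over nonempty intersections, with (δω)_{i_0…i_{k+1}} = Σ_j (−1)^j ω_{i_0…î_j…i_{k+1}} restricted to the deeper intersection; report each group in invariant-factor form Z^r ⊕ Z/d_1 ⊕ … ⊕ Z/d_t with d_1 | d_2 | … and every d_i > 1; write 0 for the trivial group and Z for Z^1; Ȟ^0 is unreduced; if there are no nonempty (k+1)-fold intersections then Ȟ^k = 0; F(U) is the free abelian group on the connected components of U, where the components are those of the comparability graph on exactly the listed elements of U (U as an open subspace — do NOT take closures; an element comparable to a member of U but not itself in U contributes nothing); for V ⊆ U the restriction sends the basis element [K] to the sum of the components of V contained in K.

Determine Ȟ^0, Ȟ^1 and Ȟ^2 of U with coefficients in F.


cover nerve:
  V12={q3,q5,q8,q10} V13={q2,q5,q7,q8,q10} V14={q1,q3,q5,q7,q8,q10} V23={q5,q8,q9,q10} V24={q3,q5,q8,q10} V34={q4,q5,q6,q7,q8,q10}
  V123={q5,q8,q10} V124={q3,q5,q8,q10} V134={q5,q7,q8,q10} V234={q5,q8,q10}
  V1234={q5,q8,q10}
components per intersection:
  V1: {q1,q3,q5,q7,q8,q10} {q2}
  V2: {q3,q5,q8,q10} {q9}
  V3: {q2} {q4,q5,q7,q8,q10} {q6} {q9}
  V4: {q1,q3,q4,q5,q7,q8,q10} {q6}
  V12: {q3,q5,q8,q10}
  V13: {q2} {q5,q8,q10} {q7}
  V14: {q1,q3,q5,q7,q8,q10}
  V23: {q5,q8,q10} {q9}
  V24: {q3,q5,q8,q10}
  V34: {q4,q5,q7,q8,q10} {q6}
  V123: {q5,q8,q10}
  V124: {q3,q5,q8,q10}
  V134: {q5,q8,q10} {q7}
  V234: {q5,q8,q10}
  V1234: {q5,q8,q10}
C dims 10,10,5,1; δ0: rk 6, SNF 1^6; δ1: rk 4, SNF 1^4; δ2: rk 1, SNF 1^1
Ȟ^0: (10−6)−0=4 ⇒ Z^4
Ȟ^1: (10−4)−6=0 ⇒ 0
Ȟ^2: (5−1)−4=0 ⇒ 0

Ȟ^0(U;F) ≅ Z^4, Ȟ^1(U;F) ≅ 0, Ȟ^2(U;F) ≅ 0


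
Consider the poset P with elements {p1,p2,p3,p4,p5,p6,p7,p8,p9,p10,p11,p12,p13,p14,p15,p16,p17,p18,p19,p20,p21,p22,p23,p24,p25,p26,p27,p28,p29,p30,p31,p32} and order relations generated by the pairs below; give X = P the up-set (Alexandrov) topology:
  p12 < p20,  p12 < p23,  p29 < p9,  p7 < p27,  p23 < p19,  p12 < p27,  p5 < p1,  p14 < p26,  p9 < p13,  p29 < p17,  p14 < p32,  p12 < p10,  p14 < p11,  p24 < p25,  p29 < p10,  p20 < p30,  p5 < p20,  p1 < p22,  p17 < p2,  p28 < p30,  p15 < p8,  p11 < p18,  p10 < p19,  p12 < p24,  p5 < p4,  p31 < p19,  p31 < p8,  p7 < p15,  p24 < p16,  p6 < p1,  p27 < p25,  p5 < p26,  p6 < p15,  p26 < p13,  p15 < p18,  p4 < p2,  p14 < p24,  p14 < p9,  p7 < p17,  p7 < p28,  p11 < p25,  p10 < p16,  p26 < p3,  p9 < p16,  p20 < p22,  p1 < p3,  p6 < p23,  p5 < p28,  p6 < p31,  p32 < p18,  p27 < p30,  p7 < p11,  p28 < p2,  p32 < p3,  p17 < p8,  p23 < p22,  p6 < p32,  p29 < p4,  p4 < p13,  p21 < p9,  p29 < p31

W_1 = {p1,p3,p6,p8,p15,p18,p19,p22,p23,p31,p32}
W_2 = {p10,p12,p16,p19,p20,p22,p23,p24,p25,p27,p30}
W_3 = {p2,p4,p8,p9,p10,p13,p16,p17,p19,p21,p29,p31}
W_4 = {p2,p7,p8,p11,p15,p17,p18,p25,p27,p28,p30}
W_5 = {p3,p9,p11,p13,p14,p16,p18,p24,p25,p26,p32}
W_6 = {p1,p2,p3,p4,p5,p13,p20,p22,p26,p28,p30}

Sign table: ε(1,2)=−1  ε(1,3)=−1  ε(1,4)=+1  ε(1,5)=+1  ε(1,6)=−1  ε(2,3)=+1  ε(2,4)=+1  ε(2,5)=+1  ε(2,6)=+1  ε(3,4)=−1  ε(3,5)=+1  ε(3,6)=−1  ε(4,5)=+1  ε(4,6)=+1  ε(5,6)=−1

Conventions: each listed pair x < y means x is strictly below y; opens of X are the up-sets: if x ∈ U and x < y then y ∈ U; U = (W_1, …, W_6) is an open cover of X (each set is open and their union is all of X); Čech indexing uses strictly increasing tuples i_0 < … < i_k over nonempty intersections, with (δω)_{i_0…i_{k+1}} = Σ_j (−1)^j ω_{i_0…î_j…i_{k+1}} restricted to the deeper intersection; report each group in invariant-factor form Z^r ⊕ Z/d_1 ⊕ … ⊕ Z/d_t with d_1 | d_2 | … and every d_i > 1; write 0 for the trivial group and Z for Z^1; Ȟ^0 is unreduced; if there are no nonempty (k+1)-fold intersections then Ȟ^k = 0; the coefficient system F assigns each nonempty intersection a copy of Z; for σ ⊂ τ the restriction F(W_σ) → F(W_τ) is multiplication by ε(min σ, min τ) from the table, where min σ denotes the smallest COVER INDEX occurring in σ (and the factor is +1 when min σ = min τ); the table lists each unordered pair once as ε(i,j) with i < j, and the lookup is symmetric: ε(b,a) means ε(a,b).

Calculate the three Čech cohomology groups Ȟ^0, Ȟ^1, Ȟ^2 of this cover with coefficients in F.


Ȟ^0 ≅ 0, Ȟ^1 ≅ Z/2 and Ȟ^2 ≅ Z

nonempty overlaps:
  W12={p19,p22,p23} W13={p8,p19,p31} W14={p8,p15,p18} W15={p3,p18,p32} W16={p1,p3,p22} W23={p10,p16,p19} W24={p25,p27,p30} W25={p16,p24,p25} W26={p20,p22,p30} W34={p2,p8,p17} W35={p9,p13,p16} W36={p2,p4,p13} W45={p11,p18,p25} W46={p2,p28,p30} W56={p3,p13,p26}
  W123={p19} W126={p22} W134={p8} W145={p18} W156={p3} W235={p16} W245={p25} W246={p30} W346={p2} W356={p13}
C dims 6,15,10; δ0: rk 6, SNF 1^5·2; δ1: rk 9, SNF 1^9
degree 0: 6−6−0 = 0 → Ȟ^0 ≅ 0
degree 1: 15−9−6 = 0 plus torsion [2] → Ȟ^1 ≅ Z/2
degree 2: 10−0−9 = 1 → Ȟ^2 ≅ Z


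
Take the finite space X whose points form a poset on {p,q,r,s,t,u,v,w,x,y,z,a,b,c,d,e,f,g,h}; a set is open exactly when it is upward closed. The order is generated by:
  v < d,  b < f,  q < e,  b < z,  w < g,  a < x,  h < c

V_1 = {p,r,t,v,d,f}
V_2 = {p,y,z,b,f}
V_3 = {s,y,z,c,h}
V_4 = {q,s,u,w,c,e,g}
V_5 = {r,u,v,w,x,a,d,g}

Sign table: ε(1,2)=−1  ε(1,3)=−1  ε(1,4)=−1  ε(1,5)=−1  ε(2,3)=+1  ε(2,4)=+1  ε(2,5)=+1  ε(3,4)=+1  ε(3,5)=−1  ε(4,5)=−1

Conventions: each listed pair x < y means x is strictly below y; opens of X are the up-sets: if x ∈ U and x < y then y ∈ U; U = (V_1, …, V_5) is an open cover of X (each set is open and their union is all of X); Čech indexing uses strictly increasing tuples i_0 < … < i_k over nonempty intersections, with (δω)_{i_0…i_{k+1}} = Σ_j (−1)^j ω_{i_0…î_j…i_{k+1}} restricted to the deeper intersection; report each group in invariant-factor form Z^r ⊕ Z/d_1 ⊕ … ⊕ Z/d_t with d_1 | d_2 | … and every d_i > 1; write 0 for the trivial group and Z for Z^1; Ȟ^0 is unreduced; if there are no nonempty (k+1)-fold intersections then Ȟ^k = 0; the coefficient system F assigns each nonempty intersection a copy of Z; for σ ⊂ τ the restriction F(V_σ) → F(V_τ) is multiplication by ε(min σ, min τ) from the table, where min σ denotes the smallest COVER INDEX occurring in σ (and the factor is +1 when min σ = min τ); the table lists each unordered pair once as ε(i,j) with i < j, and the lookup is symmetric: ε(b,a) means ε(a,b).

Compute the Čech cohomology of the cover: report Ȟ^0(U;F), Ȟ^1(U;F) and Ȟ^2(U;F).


nonempty overlaps:
  V12={p,f} V15={r,v,d} V23={y,z} V34={s,c} V45={u,w,g}
C dims 5,5; δ0: rk 5, SNF 1^4·2
degree 0: 5−5−0 = 0 → Ȟ^0 ≅ 0
degree 1: 5−0−5 = 0 plus torsion [2] → Ȟ^1 ≅ Z/2
degree 2: 0−0−0 = 0 → Ȟ^2 ≅ 0

Ȟ^0(U;F) ≅ 0,  Ȟ^1(U;F) ≅ Z/2,  Ȟ^2(U;F) ≅ 0


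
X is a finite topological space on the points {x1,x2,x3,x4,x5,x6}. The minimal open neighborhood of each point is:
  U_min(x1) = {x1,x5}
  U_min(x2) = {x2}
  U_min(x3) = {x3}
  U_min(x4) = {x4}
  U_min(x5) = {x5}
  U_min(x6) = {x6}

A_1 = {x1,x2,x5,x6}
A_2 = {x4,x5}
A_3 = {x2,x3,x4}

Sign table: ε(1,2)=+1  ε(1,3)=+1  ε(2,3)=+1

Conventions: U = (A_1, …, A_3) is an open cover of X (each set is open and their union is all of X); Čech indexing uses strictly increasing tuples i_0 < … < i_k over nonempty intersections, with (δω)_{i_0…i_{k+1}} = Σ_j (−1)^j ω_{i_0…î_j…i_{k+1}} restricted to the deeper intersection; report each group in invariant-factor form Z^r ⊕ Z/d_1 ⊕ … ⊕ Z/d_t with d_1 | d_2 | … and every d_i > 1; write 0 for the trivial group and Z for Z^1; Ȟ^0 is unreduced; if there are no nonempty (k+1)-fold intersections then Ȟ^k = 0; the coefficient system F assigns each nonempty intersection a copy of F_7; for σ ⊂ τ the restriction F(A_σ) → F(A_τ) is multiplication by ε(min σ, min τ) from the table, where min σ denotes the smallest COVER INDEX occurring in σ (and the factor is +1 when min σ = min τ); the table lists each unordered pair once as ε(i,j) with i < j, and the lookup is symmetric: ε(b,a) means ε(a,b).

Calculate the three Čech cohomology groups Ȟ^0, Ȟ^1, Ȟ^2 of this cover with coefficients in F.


Ȟ^0(U;F) ≅ Z/7; Ȟ^1(U;F) ≅ Z/7; Ȟ^2(U;F) ≅ 0

intersection data:
  A12={x5} A13={x2} A23={x4}
C dims 3,3; δ0: rk_F7 2
Ȟ^0 = (3 − 2) − 0 = 1, so Ȟ^0 ≅ Z/7
Ȟ^1 = (3 − 0) − 2 = 1, so Ȟ^1 ≅ Z/7
Ȟ^2 = (0 − 0) − 0 = 0, so Ȟ^2 ≅ 0


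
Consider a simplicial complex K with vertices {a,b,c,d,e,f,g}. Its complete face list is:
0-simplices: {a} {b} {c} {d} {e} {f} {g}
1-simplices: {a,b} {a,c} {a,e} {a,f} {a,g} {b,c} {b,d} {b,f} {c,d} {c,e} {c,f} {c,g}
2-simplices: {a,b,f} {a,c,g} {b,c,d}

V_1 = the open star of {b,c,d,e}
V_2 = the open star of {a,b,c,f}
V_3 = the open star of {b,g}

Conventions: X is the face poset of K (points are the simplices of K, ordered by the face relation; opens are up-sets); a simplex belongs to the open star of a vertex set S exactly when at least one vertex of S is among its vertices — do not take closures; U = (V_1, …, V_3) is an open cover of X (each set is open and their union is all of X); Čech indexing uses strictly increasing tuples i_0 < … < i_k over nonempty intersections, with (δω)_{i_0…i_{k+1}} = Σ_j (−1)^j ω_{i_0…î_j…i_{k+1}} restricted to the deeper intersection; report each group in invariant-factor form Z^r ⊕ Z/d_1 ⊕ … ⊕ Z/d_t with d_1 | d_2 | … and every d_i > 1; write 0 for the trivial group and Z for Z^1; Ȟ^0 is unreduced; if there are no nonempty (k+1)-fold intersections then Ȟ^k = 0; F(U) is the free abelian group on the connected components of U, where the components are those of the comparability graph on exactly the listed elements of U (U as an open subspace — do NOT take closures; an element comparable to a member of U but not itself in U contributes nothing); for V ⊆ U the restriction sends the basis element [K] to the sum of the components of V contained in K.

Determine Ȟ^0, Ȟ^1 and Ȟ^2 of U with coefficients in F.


Ȟ^0 = Z; Ȟ^1 = Z; Ȟ^2 = 0

nonempty overlaps:
  V1={{b},{c},{d},{e},{a,b},{a,c},{a,e},{b,c},{b,d},{b,f},{c,d},{c,e},{c,f},{c,g},{a,b,f},{a,c,g},{b,c,d}} V2={{a},{b},{c},{f},{a,b},{a,c},{a,e},{a,f},{a,g},{b,c},{b,d},{b,f},{c,d},{c,e},{c,f},{c,g},{a,b,f},{a,c,g},{b,c,d}} V3={{b},{g},{a,b},{a,g},{b,c},{b,d},{b,f},{c,g},{a,b,f},{a,c,g},{b,c,d}}
  V12={{b},{c},{a,b},{a,c},{a,e},{b,c},{b,d},{b,f},{c,d},{c,e},{c,f},{c,g},{a,b,f},{a,c,g},{b,c,d}} V13={{b},{a,b},{b,c},{b,d},{b,f},{c,g},{a,b,f},{a,c,g},{b,c,d}} V23={{b},{a,b},{a,g},{b,c},{b,d},{b,f},{c,g},{a,b,f},{a,c,g},{b,c,d}}
  V123={{b},{a,b},{b,c},{b,d},{b,f},{c,g},{a,b,f},{a,c,g},{b,c,d}}
components per intersection:
  V1: {{b},{c},{d},{e},{a,b},{a,c},{a,e},{b,c},{b,d},{b,f},{c,d},{c,e},{c,f},{c,g},{a,b,f},{a,c,g},{b,c,d}}
  V2: {{a},{b},{c},{f},{a,b},{a,c},{a,e},{a,f},{a,g},{b,c},{b,d},{b,f},{c,d},{c,e},{c,f},{c,g},{a,b,f},{a,c,g},{b,c,d}}
  V3: {{b},{a,b},{b,c},{b,d},{b,f},{a,b,f},{b,c,d}} {{g},{a,g},{c,g},{a,c,g}}
  V12: {{b},{c},{a,b},{a,c},{b,c},{b,d},{b,f},{c,d},{c,e},{c,f},{c,g},{a,b,f},{a,c,g},{b,c,d}} {{a,e}}
  V13: {{b},{a,b},{b,c},{b,d},{b,f},{a,b,f},{b,c,d}} {{c,g},{a,c,g}}
  V23: {{b},{a,b},{b,c},{b,d},{b,f},{a,b,f},{b,c,d}} {{a,g},{c,g},{a,c,g}}
  V123: {{b},{a,b},{b,c},{b,d},{b,f},{a,b,f},{b,c,d}} {{c,g},{a,c,g}}
C dims 4,6,2; δ0: rk 3, SNF 1^3; δ1: rk 2, SNF 1^2
degree 0: 4−3−0 = 1 → Ȟ^0 ≅ Z
degree 1: 6−2−3 = 1 → Ȟ^1 ≅ Z
degree 2: 2−0−2 = 0 → Ȟ^2 ≅ 0


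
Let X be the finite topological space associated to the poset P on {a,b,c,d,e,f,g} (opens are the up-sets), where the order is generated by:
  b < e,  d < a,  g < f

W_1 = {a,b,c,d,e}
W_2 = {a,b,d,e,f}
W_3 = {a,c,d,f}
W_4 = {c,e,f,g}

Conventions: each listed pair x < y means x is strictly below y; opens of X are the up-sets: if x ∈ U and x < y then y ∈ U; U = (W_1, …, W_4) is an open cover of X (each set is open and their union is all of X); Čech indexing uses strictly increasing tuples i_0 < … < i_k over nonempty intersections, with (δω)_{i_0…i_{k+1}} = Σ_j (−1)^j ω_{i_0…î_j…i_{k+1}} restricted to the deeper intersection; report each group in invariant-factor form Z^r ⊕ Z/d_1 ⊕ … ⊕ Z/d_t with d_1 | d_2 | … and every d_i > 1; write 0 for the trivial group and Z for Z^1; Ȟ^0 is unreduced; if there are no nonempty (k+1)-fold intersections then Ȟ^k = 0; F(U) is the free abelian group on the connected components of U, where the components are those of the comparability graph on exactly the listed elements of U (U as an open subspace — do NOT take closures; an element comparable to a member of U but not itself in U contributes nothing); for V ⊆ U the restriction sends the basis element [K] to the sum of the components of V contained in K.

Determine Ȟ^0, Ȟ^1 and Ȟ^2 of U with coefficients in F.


Ȟ^0 ≅ Z^4,  Ȟ^1 ≅ 0,  Ȟ^2 ≅ 0

cover nerve:
  W12={a,b,d,e} W13={a,c,d} W14={c,e} W23={a,d,f} W24={e,f} W34={c,f}
  W123={a,d} W124={e} W134={c} W234={f}
components per intersection:
  W1: {a,d} {b,e} {c}
  W2: {a,d} {b,e} {f}
  W3: {a,d} {c} {f}
  W4: {c} {e} {f,g}
  W12: {a,d} {b,e}
  W13: {a,d} {c}
  W14: {c} {e}
  W23: {a,d} {f}
  W24: {e} {f}
  W34: {c} {f}
  W123: {a,d}
  W124: {e}
  W134: {c}
  W234: {f}
C dims 12,12,4; δ0: rk 8, SNF 1^8; δ1: rk 4, SNF 1^4
Ȟ^0: (12−8)−0=4 ⇒ Z^4
Ȟ^1: (12−4)−8=0 ⇒ 0
Ȟ^2: (4−0)−4=0 ⇒ 0


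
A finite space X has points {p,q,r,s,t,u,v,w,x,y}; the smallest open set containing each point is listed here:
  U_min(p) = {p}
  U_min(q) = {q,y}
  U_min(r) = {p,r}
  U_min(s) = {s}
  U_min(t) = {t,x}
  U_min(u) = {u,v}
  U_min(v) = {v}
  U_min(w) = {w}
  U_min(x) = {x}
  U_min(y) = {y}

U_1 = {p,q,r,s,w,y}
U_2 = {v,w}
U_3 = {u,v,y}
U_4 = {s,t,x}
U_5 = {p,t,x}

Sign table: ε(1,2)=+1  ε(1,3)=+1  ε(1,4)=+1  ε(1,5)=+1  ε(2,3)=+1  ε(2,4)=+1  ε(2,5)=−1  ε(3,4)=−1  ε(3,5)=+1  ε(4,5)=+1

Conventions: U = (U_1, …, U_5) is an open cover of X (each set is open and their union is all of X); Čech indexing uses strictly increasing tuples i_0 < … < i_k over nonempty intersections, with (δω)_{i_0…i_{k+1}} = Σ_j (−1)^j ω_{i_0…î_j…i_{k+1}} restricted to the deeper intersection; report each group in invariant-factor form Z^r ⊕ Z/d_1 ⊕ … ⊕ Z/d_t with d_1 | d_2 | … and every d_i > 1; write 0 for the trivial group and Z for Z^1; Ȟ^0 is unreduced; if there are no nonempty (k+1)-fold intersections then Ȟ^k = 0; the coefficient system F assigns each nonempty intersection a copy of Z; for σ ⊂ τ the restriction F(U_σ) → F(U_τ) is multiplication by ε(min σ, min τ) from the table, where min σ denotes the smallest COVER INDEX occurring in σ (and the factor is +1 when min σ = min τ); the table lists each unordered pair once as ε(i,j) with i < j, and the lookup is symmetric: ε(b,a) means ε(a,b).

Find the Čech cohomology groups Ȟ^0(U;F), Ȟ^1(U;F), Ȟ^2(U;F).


nerve of the cover:
  U12={w} U13={y} U14={s} U15={p} U23={v} U45={t,x}
C dims 5,6; δ0: rk 4, SNF 1^4
Ȟ^0 = (5 − 4) − 0 = 1, so Ȟ^0 ≅ Z
Ȟ^1 = (6 − 0) − 4 = 2, so Ȟ^1 ≅ Z^2
Ȟ^2 = (0 − 0) − 0 = 0, so Ȟ^2 ≅ 0

Ȟ^0 = Z,  Ȟ^1 = Z^2,  Ȟ^2 = 0


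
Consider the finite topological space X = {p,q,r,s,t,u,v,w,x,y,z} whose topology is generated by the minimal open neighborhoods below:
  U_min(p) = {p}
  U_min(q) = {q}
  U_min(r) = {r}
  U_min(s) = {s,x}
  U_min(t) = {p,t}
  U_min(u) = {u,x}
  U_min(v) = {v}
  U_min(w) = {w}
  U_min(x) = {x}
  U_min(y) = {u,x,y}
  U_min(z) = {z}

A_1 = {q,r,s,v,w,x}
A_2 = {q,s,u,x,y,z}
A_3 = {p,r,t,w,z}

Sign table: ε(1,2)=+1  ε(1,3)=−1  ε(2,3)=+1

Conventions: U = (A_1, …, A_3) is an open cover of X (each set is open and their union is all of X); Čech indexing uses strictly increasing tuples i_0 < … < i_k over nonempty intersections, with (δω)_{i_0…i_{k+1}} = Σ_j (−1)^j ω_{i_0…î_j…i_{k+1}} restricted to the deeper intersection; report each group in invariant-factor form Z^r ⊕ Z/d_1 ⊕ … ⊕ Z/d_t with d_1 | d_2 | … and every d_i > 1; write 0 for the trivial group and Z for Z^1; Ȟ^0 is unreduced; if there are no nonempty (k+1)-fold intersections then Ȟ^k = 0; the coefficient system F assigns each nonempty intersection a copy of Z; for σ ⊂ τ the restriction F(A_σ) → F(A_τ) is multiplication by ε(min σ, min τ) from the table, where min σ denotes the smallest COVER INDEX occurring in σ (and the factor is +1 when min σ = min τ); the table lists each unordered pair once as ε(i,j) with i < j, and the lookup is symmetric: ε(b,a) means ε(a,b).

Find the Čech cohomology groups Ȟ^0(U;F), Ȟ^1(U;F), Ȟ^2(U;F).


Ȟ^0 ≅ 0; Ȟ^1 ≅ Z/2; Ȟ^2 ≅ 0

nonempty overlaps:
  A12={q,s,x} A13={r,w} A23={z}
C dims 3,3; δ0: rk 3, SNF 1^2·2
degree 0: 3−3−0 = 0 → Ȟ^0 ≅ 0
degree 1: 3−0−3 = 0 plus torsion [2] → Ȟ^1 ≅ Z/2
degree 2: 0−0−0 = 0 → Ȟ^2 ≅ 0


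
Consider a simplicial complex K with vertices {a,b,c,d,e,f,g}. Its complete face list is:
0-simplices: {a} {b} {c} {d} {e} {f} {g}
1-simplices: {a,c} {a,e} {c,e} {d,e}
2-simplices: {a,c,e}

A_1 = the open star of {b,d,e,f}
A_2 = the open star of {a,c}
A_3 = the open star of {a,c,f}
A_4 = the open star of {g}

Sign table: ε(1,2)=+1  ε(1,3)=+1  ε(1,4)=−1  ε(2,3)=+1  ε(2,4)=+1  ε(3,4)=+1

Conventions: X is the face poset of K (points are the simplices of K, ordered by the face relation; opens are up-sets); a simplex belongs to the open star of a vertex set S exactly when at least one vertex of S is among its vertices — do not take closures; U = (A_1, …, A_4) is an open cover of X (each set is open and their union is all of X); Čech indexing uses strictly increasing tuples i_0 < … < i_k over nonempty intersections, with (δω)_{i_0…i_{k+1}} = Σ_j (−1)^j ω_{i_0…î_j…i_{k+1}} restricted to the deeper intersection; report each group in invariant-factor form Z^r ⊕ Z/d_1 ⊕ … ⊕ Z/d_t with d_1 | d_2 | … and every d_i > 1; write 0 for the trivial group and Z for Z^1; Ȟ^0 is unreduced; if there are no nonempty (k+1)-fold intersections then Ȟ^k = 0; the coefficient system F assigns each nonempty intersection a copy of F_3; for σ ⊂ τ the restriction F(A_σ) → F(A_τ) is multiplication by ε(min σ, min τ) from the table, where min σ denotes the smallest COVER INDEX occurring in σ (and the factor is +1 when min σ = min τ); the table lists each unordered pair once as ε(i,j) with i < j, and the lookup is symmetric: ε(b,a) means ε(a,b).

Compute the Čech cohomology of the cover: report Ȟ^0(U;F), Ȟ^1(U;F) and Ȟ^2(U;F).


Ȟ^0(U;F) ≅ Z/3 ⊕ Z/3,  Ȟ^1(U;F) ≅ 0,  Ȟ^2(U;F) ≅ 0

nonempty overlaps:
  A1={{b},{d},{e},{f},{a,e},{c,e},{d,e},{a,c,e}} A2={{a},{c},{a,c},{a,e},{c,e},{a,c,e}} A3={{a},{c},{f},{a,c},{a,e},{c,e},{a,c,e}} A4={{g}}
  A12={{a,e},{c,e},{a,c,e}} A13={{f},{a,e},{c,e},{a,c,e}} A23={{a},{c},{a,c},{a,e},{c,e},{a,c,e}}
  A123={{a,e},{c,e},{a,c,e}}
C dims 4,3,1; δ0: rk_F3 2; δ1: rk_F3 1
degree 0: 4−2−0 = 2 → Ȟ^0 ≅ Z/3 ⊕ Z/3
degree 1: 3−1−2 = 0 → Ȟ^1 ≅ 0
degree 2: 1−0−1 = 0 → Ȟ^2 ≅ 0


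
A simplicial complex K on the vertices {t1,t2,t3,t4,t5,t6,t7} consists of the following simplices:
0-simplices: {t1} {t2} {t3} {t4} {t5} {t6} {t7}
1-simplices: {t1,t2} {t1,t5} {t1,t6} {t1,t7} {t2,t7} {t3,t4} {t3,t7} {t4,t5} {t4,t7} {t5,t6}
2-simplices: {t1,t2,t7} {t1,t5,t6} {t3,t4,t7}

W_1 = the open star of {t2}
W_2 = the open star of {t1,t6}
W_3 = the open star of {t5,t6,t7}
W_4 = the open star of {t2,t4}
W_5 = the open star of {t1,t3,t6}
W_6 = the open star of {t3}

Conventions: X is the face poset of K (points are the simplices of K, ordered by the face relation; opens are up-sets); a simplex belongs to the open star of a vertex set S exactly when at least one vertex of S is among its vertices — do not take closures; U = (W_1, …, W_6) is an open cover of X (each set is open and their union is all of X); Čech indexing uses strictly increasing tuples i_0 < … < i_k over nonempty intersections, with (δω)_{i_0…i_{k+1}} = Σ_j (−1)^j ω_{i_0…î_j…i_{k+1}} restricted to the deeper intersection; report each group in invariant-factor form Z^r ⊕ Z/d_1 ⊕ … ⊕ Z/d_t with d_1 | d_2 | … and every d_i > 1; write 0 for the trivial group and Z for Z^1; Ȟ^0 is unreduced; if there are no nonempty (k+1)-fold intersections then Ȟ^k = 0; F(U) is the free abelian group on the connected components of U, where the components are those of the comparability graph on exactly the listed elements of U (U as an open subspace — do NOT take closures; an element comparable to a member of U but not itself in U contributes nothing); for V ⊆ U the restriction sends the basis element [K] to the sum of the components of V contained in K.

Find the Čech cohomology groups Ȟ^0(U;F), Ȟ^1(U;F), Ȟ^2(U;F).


nonempty intersections:
  W1={{t2},{t1,t2},{t2,t7},{t1,t2,t7}} W2={{t1},{t6},{t1,t2},{t1,t5},{t1,t6},{t1,t7},{t5,t6},{t1,t2,t7},{t1,t5,t6}} W3={{t5},{t6},{t7},{t1,t5},{t1,t6},{t1,t7},{t2,t7},{t3,t7},{t4,t5},{t4,t7},{t5,t6},{t1,t2,t7},{t1,t5,t6},{t3,t4,t7}} W4={{t2},{t4},{t1,t2},{t2,t7},{t3,t4},{t4,t5},{t4,t7},{t1,t2,t7},{t3,t4,t7}} W5={{t1},{t3},{t6},{t1,t2},{t1,t5},{t1,t6},{t1,t7},{t3,t4},{t3,t7},{t5,t6},{t1,t2,t7},{t1,t5,t6},{t3,t4,t7}} W6={{t3},{t3,t4},{t3,t7},{t3,t4,t7}}
  W12={{t1,t2},{t1,t2,t7}} W13={{t2,t7},{t1,t2,t7}} W14={{t2},{t1,t2},{t2,t7},{t1,t2,t7}} W15={{t1,t2},{t1,t2,t7}} W23={{t6},{t1,t5},{t1,t6},{t1,t7},{t5,t6},{t1,t2,t7},{t1,t5,t6}} W24={{t1,t2},{t1,t2,t7}} W25={{t1},{t6},{t1,t2},{t1,t5},{t1,t6},{t1,t7},{t5,t6},{t1,t2,t7},{t1,t5,t6}} W34={{t2,t7},{t4,t5},{t4,t7},{t1,t2,t7},{t3,t4,t7}} W35={{t6},{t1,t5},{t1,t6},{t1,t7},{t3,t7},{t5,t6},{t1,t2,t7},{t1,t5,t6},{t3,t4,t7}} W36={{t3,t7},{t3,t4,t7}} W45={{t1,t2},{t3,t4},{t1,t2,t7},{t3,t4,t7}} W46={{t3,t4},{t3,t4,t7}} W56={{t3},{t3,t4},{t3,t7},{t3,t4,t7}}
  W123={{t1,t2,t7}} W124={{t1,t2},{t1,t2,t7}} W125={{t1,t2},{t1,t2,t7}} W134={{t2,t7},{t1,t2,t7}} W135={{t1,t2,t7}} W145={{t1,t2},{t1,t2,t7}} W234={{t1,t2,t7}} W235={{t6},{t1,t5},{t1,t6},{t1,t7},{t5,t6},{t1,t2,t7},{t1,t5,t6}} W245={{t1,t2},{t1,t2,t7}} W345={{t1,t2,t7},{t3,t4,t7}} W346={{t3,t4,t7}} W356={{t3,t7},{t3,t4,t7}} W456={{t3,t4},{t3,t4,t7}}
  W1234={{t1,t2,t7}} W1235={{t1,t2,t7}} W1245={{t1,t2},{t1,t2,t7}} W1345={{t1,t2,t7}} W2345={{t1,t2,t7}} W3456={{t3,t4,t7}}
  W12345={{t1,t2,t7}}
components per intersection:
  W1: {{t2},{t1,t2},{t2,t7},{t1,t2,t7}}
  W2: {{t1},{t6},{t1,t2},{t1,t5},{t1,t6},{t1,t7},{t5,t6},{t1,t2,t7},{t1,t5,t6}}
  W3: {{t5},{t6},{t1,t5},{t1,t6},{t4,t5},{t5,t6},{t1,t5,t6}} {{t7},{t1,t7},{t2,t7},{t3,t7},{t4,t7},{t1,t2,t7},{t3,t4,t7}}
  W4: {{t2},{t1,t2},{t2,t7},{t1,t2,t7}} {{t4},{t3,t4},{t4,t5},{t4,t7},{t3,t4,t7}}
  W5: {{t1},{t6},{t1,t2},{t1,t5},{t1,t6},{t1,t7},{t5,t6},{t1,t2,t7},{t1,t5,t6}} {{t3},{t3,t4},{t3,t7},{t3,t4,t7}}
  W6: {{t3},{t3,t4},{t3,t7},{t3,t4,t7}}
  W12: {{t1,t2},{t1,t2,t7}}
  W13: {{t2,t7},{t1,t2,t7}}
  W14: {{t2},{t1,t2},{t2,t7},{t1,t2,t7}}
  W15: {{t1,t2},{t1,t2,t7}}
  W23: {{t6},{t1,t5},{t1,t6},{t5,t6},{t1,t5,t6}} {{t1,t7},{t1,t2,t7}}
  W24: {{t1,t2},{t1,t2,t7}}
  W25: {{t1},{t6},{t1,t2},{t1,t5},{t1,t6},{t1,t7},{t5,t6},{t1,t2,t7},{t1,t5,t6}}
  W34: {{t2,t7},{t1,t2,t7}} {{t4,t5}} {{t4,t7},{t3,t4,t7}}
  W35: {{t6},{t1,t5},{t1,t6},{t5,t6},{t1,t5,t6}} {{t1,t7},{t1,t2,t7}} {{t3,t7},{t3,t4,t7}}
  W36: {{t3,t7},{t3,t4,t7}}
  W45: {{t1,t2},{t1,t2,t7}} {{t3,t4},{t3,t4,t7}}
  W46: {{t3,t4},{t3,t4,t7}}
  W56: {{t3},{t3,t4},{t3,t7},{t3,t4,t7}}
  W123: {{t1,t2,t7}}
  W124: {{t1,t2},{t1,t2,t7}}
  W125: {{t1,t2},{t1,t2,t7}}
  W134: {{t2,t7},{t1,t2,t7}}
  W135: {{t1,t2,t7}}
  W145: {{t1,t2},{t1,t2,t7}}
  W234: {{t1,t2,t7}}
  W235: {{t6},{t1,t5},{t1,t6},{t5,t6},{t1,t5,t6}} {{t1,t7},{t1,t2,t7}}
  W245: {{t1,t2},{t1,t2,t7}}
  W345: {{t1,t2,t7}} {{t3,t4,t7}}
  W346: {{t3,t4,t7}}
  W356: {{t3,t7},{t3,t4,t7}}
  W456: {{t3,t4},{t3,t4,t7}}
  W1234: {{t1,t2,t7}}
  W1235: {{t1,t2,t7}}
  W1245: {{t1,t2},{t1,t2,t7}}
  W1345: {{t1,t2,t7}}
  W2345: {{t1,t2,t7}}
  W3456: {{t3,t4,t7}}
  W12345: {{t1,t2,t7}}
C dims 9,19,15,6; δ0: rk 8, SNF 1^8; δ1: rk 10, SNF 1^10; δ2: rk 5, SNF 1^5
Ȟ^0: (9−8)−0=1 ⇒ Z
Ȟ^1: (19−10)−8=1 ⇒ Z
Ȟ^2: (15−5)−10=0 ⇒ 0

Ȟ^0 = Z; Ȟ^1 = Z; Ȟ^2 = 0


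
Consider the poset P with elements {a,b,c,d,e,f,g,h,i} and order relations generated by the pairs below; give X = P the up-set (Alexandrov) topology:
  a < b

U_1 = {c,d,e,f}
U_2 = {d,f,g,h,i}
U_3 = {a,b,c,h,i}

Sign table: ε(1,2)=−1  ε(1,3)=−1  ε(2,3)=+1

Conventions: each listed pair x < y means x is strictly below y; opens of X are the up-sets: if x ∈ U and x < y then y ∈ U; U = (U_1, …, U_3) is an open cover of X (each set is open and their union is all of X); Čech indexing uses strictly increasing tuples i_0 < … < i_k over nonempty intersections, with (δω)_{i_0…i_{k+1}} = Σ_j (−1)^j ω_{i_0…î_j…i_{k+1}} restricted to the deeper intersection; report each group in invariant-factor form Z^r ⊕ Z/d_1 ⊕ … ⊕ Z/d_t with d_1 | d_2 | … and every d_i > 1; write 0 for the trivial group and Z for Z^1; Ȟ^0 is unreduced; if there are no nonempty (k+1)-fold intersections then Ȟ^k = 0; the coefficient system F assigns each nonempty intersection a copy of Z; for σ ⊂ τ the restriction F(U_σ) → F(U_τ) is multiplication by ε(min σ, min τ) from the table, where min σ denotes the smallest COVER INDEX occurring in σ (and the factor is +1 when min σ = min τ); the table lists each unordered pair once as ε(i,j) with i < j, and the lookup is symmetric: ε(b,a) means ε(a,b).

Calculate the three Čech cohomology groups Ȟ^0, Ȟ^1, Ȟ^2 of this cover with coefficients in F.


nonempty overlaps:
  U12={d,f} U13={c} U23={h,i}
C dims 3,3; δ0: rk 2, SNF 1^2
degree 0: 3−2−0 = 1 → Ȟ^0 ≅ Z
degree 1: 3−0−2 = 1 → Ȟ^1 ≅ Z
degree 2: 0−0−0 = 0 → Ȟ^2 ≅ 0

Ȟ^0(U;F) ≅ Z; Ȟ^1(U;F) ≅ Z; Ȟ^2(U;F) ≅ 0


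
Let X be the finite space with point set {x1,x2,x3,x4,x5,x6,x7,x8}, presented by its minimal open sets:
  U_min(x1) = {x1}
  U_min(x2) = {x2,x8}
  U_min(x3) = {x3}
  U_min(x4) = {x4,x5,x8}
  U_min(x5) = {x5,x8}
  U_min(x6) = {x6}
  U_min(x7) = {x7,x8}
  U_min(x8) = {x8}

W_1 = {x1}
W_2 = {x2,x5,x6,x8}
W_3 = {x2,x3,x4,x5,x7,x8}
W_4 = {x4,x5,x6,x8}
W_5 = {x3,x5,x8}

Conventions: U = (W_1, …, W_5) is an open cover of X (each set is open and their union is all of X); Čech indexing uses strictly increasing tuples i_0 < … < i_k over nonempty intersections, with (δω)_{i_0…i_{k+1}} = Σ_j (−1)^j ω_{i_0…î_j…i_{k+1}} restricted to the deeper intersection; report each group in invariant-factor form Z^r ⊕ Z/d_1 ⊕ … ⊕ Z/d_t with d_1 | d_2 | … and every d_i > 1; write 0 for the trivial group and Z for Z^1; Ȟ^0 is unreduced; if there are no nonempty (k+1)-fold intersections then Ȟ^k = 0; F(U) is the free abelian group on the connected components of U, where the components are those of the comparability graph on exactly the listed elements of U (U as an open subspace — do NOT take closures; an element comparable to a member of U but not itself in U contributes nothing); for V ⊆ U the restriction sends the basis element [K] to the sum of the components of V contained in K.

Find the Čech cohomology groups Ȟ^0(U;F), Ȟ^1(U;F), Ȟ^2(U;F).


nonempty overlaps:
  W23={x2,x5,x8} W24={x5,x6,x8} W25={x5,x8} W34={x4,x5,x8} W35={x3,x5,x8} W45={x5,x8}
  W234={x5,x8} W235={x5,x8} W245={x5,x8} W345={x5,x8}
  W2345={x5,x8}
components per intersection:
  W1: {x1}
  W2: {x2,x5,x8} {x6}
  W3: {x2,x4,x5,x7,x8} {x3}
  W4: {x4,x5,x8} {x6}
  W5: {x3} {x5,x8}
  W23: {x2,x5,x8}
  W24: {x5,x8} {x6}
  W25: {x5,x8}
  W34: {x4,x5,x8}
  W35: {x3} {x5,x8}
  W45: {x5,x8}
  W234: {x5,x8}
  W235: {x5,x8}
  W245: {x5,x8}
  W345: {x5,x8}
  W2345: {x5,x8}
C dims 9,8,4,1; δ0: rk 5, SNF 1^5; δ1: rk 3, SNF 1^3; δ2: rk 1, SNF 1^1
degree 0: 9−5−0 = 4 → Ȟ^0 ≅ Z^4
degree 1: 8−3−5 = 0 → Ȟ^1 ≅ 0
degree 2: 4−1−3 = 0 → Ȟ^2 ≅ 0

Ȟ^0 = Z^4, Ȟ^1 = 0 and Ȟ^2 = 0


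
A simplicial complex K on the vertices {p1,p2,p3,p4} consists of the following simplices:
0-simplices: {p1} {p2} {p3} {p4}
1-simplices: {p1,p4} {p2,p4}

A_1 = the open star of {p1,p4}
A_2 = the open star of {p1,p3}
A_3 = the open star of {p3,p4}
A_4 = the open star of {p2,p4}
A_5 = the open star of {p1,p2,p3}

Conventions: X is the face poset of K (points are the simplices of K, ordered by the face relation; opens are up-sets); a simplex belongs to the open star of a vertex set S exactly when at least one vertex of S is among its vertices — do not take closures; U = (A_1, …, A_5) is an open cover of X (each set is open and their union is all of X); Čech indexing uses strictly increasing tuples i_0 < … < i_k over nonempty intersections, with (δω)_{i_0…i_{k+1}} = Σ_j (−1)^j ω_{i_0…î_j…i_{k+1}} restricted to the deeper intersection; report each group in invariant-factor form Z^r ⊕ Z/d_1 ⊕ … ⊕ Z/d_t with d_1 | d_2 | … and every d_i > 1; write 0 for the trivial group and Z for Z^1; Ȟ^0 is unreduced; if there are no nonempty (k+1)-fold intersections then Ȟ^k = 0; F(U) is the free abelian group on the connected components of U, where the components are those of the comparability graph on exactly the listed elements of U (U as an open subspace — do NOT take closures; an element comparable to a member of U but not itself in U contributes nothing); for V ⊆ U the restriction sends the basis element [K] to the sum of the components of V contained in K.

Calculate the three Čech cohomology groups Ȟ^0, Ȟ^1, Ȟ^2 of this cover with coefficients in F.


nonempty intersections:
  A1={{p1},{p4},{p1,p4},{p2,p4}} A2={{p1},{p3},{p1,p4}} A3={{p3},{p4},{p1,p4},{p2,p4}} A4={{p2},{p4},{p1,p4},{p2,p4}} A5={{p1},{p2},{p3},{p1,p4},{p2,p4}}
  A12={{p1},{p1,p4}} A13={{p4},{p1,p4},{p2,p4}} A14={{p4},{p1,p4},{p2,p4}} A15={{p1},{p1,p4},{p2,p4}} A23={{p3},{p1,p4}} A24={{p1,p4}} A25={{p1},{p3},{p1,p4}} A34={{p4},{p1,p4},{p2,p4}} A35={{p3},{p1,p4},{p2,p4}} A45={{p2},{p1,p4},{p2,p4}}
  A123={{p1,p4}} A124={{p1,p4}} A125={{p1},{p1,p4}} A134={{p4},{p1,p4},{p2,p4}} A135={{p1,p4},{p2,p4}} A145={{p1,p4},{p2,p4}} A234={{p1,p4}} A235={{p3},{p1,p4}} A245={{p1,p4}} A345={{p1,p4},{p2,p4}}
  A1234={{p1,p4}} A1235={{p1,p4}} A1245={{p1,p4}} A1345={{p1,p4},{p2,p4}} A2345={{p1,p4}}
  A12345={{p1,p4}}
components per intersection:
  A1: {{p1},{p4},{p1,p4},{p2,p4}}
  A2: {{p1},{p1,p4}} {{p3}}
  A3: {{p3}} {{p4},{p1,p4},{p2,p4}}
  A4: {{p2},{p4},{p1,p4},{p2,p4}}
  A5: {{p1},{p1,p4}} {{p2},{p2,p4}} {{p3}}
  A12: {{p1},{p1,p4}}
  A13: {{p4},{p1,p4},{p2,p4}}
  A14: {{p4},{p1,p4},{p2,p4}}
  A15: {{p1},{p1,p4}} {{p2,p4}}
  A23: {{p3}} {{p1,p4}}
  A24: {{p1,p4}}
  A25: {{p1},{p1,p4}} {{p3}}
  A34: {{p4},{p1,p4},{p2,p4}}
  A35: {{p3}} {{p1,p4}} {{p2,p4}}
  A45: {{p2},{p2,p4}} {{p1,p4}}
  A123: {{p1,p4}}
  A124: {{p1,p4}}
  A125: {{p1},{p1,p4}}
  A134: {{p4},{p1,p4},{p2,p4}}
  A135: {{p1,p4}} {{p2,p4}}
  A145: {{p1,p4}} {{p2,p4}}
  A234: {{p1,p4}}
  A235: {{p3}} {{p1,p4}}
  A245: {{p1,p4}}
  A345: {{p1,p4}} {{p2,p4}}
  A1234: {{p1,p4}}
  A1235: {{p1,p4}}
  A1245: {{p1,p4}}
  A1345: {{p1,p4}} {{p2,p4}}
  A2345: {{p1,p4}}
  A12345: {{p1,p4}}
C dims 9,16,14,6; δ0: rk 7, SNF 1^7; δ1: rk 9, SNF 1^9; δ2: rk 5, SNF 1^5
Ȟ^0: (9−7)−0=2 ⇒ Z^2
Ȟ^1: (16−9)−7=0 ⇒ 0
Ȟ^2: (14−5)−9=0 ⇒ 0

Ȟ^0(U;F) ≅ Z^2,  Ȟ^1(U;F) ≅ 0,  Ȟ^2(U;F) ≅ 0


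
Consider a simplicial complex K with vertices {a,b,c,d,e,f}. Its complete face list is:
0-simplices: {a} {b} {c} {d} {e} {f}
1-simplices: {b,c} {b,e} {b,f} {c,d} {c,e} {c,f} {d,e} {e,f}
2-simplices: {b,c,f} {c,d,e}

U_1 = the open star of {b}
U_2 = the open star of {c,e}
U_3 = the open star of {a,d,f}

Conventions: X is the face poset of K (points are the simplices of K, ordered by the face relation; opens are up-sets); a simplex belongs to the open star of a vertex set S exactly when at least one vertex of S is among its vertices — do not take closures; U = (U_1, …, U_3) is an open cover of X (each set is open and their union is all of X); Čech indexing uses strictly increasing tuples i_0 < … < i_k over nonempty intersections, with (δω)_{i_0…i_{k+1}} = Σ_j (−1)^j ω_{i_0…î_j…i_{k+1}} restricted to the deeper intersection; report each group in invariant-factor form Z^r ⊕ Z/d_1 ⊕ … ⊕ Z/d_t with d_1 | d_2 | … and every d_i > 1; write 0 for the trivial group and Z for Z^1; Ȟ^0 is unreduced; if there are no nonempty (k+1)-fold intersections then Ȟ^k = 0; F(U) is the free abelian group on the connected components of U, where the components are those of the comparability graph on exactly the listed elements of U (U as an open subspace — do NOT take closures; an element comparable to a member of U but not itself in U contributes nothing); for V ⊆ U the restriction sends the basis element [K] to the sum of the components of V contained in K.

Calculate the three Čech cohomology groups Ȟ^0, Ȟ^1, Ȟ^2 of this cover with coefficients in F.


nonempty intersections:
  U1={{b},{b,c},{b,e},{b,f},{b,c,f}} U2={{c},{e},{b,c},{b,e},{c,d},{c,e},{c,f},{d,e},{e,f},{b,c,f},{c,d,e}} U3={{a},{d},{f},{b,f},{c,d},{c,f},{d,e},{e,f},{b,c,f},{c,d,e}}
  U12={{b,c},{b,e},{b,c,f}} U13={{b,f},{b,c,f}} U23={{c,d},{c,f},{d,e},{e,f},{b,c,f},{c,d,e}}
  U123={{b,c,f}}
components per intersection:
  U1: {{b},{b,c},{b,e},{b,f},{b,c,f}}
  U2: {{c},{e},{b,c},{b,e},{c,d},{c,e},{c,f},{d,e},{e,f},{b,c,f},{c,d,e}}
  U3: {{a}} {{d},{c,d},{d,e},{c,d,e}} {{f},{b,f},{c,f},{e,f},{b,c,f}}
  U12: {{b,c},{b,c,f}} {{b,e}}
  U13: {{b,f},{b,c,f}}
  U23: {{c,d},{d,e},{c,d,e}} {{c,f},{b,c,f}} {{e,f}}
  U123: {{b,c,f}}
C dims 5,6,1; δ0: rk 3, SNF 1^3; δ1: rk 1, SNF 1^1
Ȟ^0: (5−3)−0=2 ⇒ Z^2
Ȟ^1: (6−1)−3=2 ⇒ Z^2
Ȟ^2: (1−0)−1=0 ⇒ 0

Ȟ^0(U;F) ≅ Z^2, Ȟ^1(U;F) ≅ Z^2 and Ȟ^2(U;F) ≅ 0
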